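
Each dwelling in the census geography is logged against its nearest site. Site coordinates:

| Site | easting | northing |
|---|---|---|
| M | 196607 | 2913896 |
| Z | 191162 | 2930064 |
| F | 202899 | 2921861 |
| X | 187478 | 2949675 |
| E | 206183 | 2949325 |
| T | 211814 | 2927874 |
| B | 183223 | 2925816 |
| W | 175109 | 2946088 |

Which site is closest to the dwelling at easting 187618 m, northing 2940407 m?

Squared distances to each site:
M: 783635242.000; Z: 119537585.000; F: 577463077.000; X: 85915424.000; E: 424189949.000; T: 742522505.000; B: 232213306.000; W: 188748842.000.
Minimum at X.

X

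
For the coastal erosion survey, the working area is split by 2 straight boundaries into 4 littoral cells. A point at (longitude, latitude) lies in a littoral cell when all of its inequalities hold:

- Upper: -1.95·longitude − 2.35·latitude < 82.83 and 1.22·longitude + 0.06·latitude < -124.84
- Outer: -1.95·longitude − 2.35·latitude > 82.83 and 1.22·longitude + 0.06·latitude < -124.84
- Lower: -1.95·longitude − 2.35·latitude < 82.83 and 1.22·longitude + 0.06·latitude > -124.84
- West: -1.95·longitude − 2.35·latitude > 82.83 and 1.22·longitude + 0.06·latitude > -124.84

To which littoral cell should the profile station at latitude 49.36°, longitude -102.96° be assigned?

West

-1.95·-102.96 − 2.35·49.36 = 84.776, which is > 82.83
1.22·-102.96 + 0.06·49.36 = -122.650, which is > -124.84
This sign pattern matches West.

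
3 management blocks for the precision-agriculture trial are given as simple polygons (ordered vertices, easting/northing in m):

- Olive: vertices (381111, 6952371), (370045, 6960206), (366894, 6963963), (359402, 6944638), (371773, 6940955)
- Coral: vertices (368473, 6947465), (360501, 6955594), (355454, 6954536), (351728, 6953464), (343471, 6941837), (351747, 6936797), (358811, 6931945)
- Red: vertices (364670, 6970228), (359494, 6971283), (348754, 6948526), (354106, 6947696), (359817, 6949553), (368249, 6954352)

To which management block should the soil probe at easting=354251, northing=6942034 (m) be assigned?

Cast a ray rightward from (354251, 6942034). For each polygon, the edges (by vertex number in listed order) whose endpoints lie on opposite sides of northing = 6942034, where each meets that height, and whether that is right or left of the point:
Olive: 4–5 at easting≈368148.7 (right), 5–1 at easting≈372655.6 (right) → 2 crossings.
Coral: 4–5 at easting≈343610.9 (left), 7–1 at easting≈365091.9 (right) → 1 crossing.
Red: no edge straddles that height → 0 crossings.
Only Coral has an odd count, so the point is inside Coral.

Coral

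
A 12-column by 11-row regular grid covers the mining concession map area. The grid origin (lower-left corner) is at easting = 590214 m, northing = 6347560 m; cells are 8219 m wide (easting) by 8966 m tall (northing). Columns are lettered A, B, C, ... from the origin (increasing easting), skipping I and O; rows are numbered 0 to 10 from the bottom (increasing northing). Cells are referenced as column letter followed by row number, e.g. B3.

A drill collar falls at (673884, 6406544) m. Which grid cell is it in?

L6

Column index: ⌊(673884 − 590214) / 8219⌋ = ⌊10.180⌋ = 10 → column L
Row offset from origin: ⌊(6406544 − 6347560) / 8966⌋ = ⌊6.579⌋ = 6 → row 6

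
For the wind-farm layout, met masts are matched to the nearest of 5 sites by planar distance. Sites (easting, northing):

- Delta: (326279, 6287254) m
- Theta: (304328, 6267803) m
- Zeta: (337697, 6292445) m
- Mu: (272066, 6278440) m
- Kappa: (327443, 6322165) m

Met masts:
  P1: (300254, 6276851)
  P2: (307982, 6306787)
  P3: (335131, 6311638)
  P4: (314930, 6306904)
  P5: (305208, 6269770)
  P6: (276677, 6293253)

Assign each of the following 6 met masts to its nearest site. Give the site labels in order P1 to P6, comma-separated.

Theta, Kappa, Kappa, Kappa, Theta, Mu

P1 → Theta (d²=98463780.00)
P2 → Kappa (d²=615213405.00)
P3 → Kappa (d²=169923073.00)
P4 → Kappa (d²=389473290.00)
P5 → Theta (d²=4643489.00)
P6 → Mu (d²=240686290.00)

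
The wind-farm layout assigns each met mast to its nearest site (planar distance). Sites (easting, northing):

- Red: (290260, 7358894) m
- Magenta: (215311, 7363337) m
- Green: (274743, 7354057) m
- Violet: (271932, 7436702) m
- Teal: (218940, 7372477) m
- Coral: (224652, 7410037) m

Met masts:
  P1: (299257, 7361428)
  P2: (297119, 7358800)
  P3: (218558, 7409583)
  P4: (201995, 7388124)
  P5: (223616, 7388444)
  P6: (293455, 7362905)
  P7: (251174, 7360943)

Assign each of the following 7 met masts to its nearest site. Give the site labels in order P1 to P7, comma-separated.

P1 → Red (d²=87367165.00)
P2 → Red (d²=47054717.00)
P3 → Coral (d²=37342952.00)
P4 → Teal (d²=531961634.00)
P5 → Teal (d²=276810065.00)
P6 → Red (d²=26296146.00)
P7 → Green (d²=602914757.00)

Red, Red, Coral, Teal, Teal, Red, Green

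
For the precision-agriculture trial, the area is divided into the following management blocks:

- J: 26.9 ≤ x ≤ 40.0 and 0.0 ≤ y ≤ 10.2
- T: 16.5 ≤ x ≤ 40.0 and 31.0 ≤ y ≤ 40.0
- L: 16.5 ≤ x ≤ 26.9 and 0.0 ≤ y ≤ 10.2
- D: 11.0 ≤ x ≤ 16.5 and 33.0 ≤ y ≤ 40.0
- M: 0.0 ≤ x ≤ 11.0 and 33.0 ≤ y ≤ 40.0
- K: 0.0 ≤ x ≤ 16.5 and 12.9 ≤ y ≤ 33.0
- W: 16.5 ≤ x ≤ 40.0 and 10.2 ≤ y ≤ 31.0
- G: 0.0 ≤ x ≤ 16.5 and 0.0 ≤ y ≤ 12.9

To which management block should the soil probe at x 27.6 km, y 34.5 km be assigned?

The point has x = 27.6 and y = 34.5.
Only T satisfies 16.5 ≤ x ≤ 40.0 and 31.0 ≤ y ≤ 40.0.

T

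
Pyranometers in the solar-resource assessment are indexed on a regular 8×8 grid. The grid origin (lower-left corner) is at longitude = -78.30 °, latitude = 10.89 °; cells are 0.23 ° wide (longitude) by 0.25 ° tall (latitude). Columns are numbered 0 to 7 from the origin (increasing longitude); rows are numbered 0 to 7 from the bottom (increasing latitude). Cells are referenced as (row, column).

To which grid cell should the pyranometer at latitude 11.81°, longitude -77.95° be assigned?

Column index: ⌊(-77.95 − -78.30) / 0.23⌋ = ⌊1.522⌋ = 1
Row offset from origin: ⌊(11.81 − 10.89) / 0.25⌋ = ⌊3.680⌋ = 3 → row 3

(3, 1)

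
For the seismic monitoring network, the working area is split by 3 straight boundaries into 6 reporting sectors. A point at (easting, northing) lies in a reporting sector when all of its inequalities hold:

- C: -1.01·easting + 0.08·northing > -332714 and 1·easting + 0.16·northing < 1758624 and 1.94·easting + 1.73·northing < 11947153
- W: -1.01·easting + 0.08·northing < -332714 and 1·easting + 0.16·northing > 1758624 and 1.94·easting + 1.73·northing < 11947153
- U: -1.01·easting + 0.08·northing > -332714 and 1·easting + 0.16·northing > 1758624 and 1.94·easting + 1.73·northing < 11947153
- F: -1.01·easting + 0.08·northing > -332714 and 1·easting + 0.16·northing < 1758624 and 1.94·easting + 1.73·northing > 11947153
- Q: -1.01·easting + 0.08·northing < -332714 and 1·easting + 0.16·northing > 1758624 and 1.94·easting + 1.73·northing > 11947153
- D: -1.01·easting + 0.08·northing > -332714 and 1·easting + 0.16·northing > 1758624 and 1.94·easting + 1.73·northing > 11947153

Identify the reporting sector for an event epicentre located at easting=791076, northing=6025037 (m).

-1.01·791076 + 0.08·6025037 = -316983.800, which is > -332714
1·791076 + 0.16·6025037 = 1755081.920, which is < 1758624
1.94·791076 + 1.73·6025037 = 11958001.450, which is > 11947153
This sign pattern matches F.

F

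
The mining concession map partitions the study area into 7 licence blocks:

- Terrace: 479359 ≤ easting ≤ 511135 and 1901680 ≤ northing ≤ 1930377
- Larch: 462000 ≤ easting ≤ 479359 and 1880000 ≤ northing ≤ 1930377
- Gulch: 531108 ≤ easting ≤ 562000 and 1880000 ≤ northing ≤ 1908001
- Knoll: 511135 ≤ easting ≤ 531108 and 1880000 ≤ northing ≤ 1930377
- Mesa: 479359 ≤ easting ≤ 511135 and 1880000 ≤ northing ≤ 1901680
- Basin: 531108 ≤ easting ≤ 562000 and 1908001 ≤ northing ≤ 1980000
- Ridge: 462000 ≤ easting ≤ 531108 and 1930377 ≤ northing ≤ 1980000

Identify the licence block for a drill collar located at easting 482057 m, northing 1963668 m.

Ridge

The point has easting = 482057 and northing = 1963668.
Only Ridge satisfies 462000 ≤ easting ≤ 531108 and 1930377 ≤ northing ≤ 1980000.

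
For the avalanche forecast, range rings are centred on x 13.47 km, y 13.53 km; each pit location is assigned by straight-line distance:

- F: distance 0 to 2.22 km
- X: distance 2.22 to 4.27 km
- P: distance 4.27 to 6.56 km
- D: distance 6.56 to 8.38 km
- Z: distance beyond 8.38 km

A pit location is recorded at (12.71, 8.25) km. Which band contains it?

P

Distance = √((12.71−13.47)² + (8.25−13.53)²) = √(0.578 + 27.878) = 5.334 km.
4.27 ≤ 5.334 < 6.56 → P.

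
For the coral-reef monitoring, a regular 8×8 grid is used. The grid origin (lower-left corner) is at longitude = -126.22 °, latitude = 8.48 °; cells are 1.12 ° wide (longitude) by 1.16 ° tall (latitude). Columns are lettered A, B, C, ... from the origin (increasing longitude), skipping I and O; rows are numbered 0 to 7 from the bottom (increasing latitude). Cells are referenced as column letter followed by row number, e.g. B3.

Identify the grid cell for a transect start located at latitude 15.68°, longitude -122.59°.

D6

Column index: ⌊(-122.59 − -126.22) / 1.12⌋ = ⌊3.241⌋ = 3 → column D
Row offset from origin: ⌊(15.68 − 8.48) / 1.16⌋ = ⌊6.207⌋ = 6 → row 6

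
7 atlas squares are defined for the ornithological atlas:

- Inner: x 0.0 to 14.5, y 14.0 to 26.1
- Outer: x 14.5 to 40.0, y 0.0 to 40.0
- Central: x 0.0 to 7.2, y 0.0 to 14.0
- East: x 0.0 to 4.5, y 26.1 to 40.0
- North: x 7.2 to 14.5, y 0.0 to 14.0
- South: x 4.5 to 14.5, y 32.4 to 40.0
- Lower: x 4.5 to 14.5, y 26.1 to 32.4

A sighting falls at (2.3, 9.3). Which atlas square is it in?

The point has x = 2.3 and y = 9.3.
Only Central satisfies 0.0 ≤ x ≤ 7.2 and 0.0 ≤ y ≤ 14.0.

Central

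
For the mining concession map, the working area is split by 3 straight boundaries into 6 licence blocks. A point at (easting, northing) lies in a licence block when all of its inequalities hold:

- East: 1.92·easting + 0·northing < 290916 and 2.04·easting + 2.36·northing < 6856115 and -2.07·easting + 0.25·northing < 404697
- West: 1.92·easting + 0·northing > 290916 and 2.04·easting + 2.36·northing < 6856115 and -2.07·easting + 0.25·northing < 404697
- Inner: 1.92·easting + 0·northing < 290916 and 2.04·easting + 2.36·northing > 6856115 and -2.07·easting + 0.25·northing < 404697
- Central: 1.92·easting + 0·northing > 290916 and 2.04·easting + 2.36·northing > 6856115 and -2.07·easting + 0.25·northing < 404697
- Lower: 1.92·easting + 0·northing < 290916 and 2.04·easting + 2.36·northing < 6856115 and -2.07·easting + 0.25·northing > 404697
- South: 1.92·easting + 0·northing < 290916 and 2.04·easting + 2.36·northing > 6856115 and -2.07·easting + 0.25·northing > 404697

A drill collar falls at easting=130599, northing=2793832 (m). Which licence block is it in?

South

1.92·130599 + 0·2793832 = 250750.080, which is < 290916
2.04·130599 + 2.36·2793832 = 6859865.480, which is > 6856115
-2.07·130599 + 0.25·2793832 = 428118.070, which is > 404697
This sign pattern matches South.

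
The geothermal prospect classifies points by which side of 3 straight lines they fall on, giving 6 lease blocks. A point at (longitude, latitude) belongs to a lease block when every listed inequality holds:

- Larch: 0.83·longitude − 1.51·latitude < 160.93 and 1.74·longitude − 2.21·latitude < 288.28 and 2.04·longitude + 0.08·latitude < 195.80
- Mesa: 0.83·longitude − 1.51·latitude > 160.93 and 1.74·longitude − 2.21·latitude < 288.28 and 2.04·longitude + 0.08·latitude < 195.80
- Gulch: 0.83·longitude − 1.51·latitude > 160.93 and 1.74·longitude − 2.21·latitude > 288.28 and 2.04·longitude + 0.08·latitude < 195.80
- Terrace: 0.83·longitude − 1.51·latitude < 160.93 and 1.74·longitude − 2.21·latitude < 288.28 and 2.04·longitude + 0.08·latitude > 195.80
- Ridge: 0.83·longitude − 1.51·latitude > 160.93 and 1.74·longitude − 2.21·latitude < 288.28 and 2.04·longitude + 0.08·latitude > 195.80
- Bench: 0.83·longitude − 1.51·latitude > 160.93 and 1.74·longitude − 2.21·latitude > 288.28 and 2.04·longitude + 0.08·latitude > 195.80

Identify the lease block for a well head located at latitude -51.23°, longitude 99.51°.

0.83·99.51 − 1.51·-51.23 = 159.951, which is < 160.93
1.74·99.51 − 2.21·-51.23 = 286.366, which is < 288.28
2.04·99.51 + 0.08·-51.23 = 198.902, which is > 195.80
This sign pattern matches Terrace.

Terrace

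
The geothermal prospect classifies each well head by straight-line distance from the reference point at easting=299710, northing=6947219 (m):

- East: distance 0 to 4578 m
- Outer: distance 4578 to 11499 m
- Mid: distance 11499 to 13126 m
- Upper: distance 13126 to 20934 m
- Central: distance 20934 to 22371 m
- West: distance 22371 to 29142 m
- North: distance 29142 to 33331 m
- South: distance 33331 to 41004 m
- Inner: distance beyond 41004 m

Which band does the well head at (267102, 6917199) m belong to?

Distance = √((267102−299710)² + (6917199−6947219)²) = √(1063281664.000 + 901200400.000) = 44322.478 m.
41004 ≤ 44322.478 < ∞ → Inner.

Inner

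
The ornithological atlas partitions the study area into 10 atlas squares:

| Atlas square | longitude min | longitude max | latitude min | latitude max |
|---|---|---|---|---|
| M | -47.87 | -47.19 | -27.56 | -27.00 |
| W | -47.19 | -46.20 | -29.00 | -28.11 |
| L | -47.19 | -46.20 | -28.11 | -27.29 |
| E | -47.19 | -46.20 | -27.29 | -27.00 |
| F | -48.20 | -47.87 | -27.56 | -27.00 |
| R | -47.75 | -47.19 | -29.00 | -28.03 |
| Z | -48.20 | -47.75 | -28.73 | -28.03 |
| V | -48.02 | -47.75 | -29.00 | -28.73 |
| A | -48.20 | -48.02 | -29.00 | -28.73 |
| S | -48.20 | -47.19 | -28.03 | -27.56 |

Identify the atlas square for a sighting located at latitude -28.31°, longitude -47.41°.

The point has longitude = -47.41 and latitude = -28.31.
Only R satisfies -47.75 ≤ longitude ≤ -47.19 and -29.00 ≤ latitude ≤ -28.03.

R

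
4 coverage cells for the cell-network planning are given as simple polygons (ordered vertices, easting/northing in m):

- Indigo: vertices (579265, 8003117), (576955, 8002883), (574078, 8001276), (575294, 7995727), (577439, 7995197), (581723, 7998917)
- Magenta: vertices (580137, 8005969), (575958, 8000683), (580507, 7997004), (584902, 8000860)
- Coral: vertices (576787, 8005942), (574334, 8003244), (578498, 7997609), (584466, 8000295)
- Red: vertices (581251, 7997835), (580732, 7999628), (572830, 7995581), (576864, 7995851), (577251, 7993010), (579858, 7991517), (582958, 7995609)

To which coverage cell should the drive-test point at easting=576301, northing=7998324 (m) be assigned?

Indigo

Cast a ray rightward from (576301, 7998324). For each polygon, the edges (by vertex number in listed order) whose endpoints lie on opposite sides of northing = 7998324, where each meets that height, and whether that is right or left of the point:
Indigo: 3–4 at easting≈574724.9 (left), 5–6 at easting≈581040.1 (right) → 1 crossing.
Magenta: 2–3 at easting≈578874.8 (right), 3–4 at easting≈582011.5 (right) → 2 crossings.
Coral: 2–3 at easting≈577969.6 (right), 3–4 at easting≈580086.7 (right) → 2 crossings.
Red: 1–2 at easting≈581109.5 (right), 2–3 at easting≈578185.9 (right) → 2 crossings.
Only Indigo has an odd count, so the point is inside Indigo.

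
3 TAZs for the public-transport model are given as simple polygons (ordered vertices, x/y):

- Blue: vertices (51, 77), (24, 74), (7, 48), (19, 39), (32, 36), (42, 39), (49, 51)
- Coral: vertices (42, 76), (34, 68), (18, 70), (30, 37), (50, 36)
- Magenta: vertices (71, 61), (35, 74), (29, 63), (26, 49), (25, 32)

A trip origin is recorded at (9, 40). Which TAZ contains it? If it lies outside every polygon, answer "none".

Cast a ray rightward from (9, 40). For each polygon, the edges (by vertex number in listed order) whose endpoints lie on opposite sides of y = 40, where each meets that height, and whether that is right or left of the point:
Blue: 3–4 at x≈17.7 (right), 6–7 at x≈42.6 (right) → 2 crossings.
Coral: 3–4 at x≈28.9 (right), 5–1 at x≈49.2 (right) → 2 crossings.
Magenta: 4–5 at x≈25.5 (right), 5–1 at x≈37.7 (right) → 2 crossings.
All counts are even, so the point lies outside every listed polygon.

none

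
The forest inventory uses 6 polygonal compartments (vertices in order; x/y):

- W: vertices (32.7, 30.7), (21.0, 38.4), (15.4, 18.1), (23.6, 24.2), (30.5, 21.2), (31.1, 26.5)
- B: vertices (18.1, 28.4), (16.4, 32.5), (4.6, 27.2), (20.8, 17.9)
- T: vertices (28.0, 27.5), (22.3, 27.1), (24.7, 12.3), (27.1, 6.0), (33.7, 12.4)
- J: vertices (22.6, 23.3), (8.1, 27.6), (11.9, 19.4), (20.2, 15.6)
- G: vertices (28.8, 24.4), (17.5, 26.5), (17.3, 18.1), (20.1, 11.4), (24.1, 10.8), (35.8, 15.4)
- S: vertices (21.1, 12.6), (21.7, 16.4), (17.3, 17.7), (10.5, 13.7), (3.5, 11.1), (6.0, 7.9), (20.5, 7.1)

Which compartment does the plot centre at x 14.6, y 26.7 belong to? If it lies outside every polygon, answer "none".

B

Cast a ray rightward from (14.6, 26.7). For each polygon, the edges (by vertex number in listed order) whose endpoints lie on opposite sides of y = 26.7, where each meets that height, and whether that is right or left of the point:
W: 2–3 at x≈17.77 (right), 6–1 at x≈31.18 (right) → 2 crossings.
B: 3–4 at x≈5.47 (left), 4–1 at x≈18.54 (right) → 1 crossing.
T: 2–3 at x≈22.36 (right), 5–1 at x≈28.30 (right) → 2 crossings.
J: 1–2 at x≈11.13 (left), 2–3 at x≈8.52 (left) → 0 crossings.
G: no edge straddles that height → 0 crossings.
S: no edge straddles that height → 0 crossings.
Only B has an odd count, so the point is inside B.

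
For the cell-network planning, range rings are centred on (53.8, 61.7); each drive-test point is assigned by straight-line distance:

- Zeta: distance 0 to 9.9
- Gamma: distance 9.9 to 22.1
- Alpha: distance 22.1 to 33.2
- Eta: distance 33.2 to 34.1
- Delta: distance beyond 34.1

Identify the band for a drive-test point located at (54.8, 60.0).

Zeta

Distance = √((54.8−53.8)² + (60.0−61.7)²) = √(1.000 + 2.890) = 1.972.
0 ≤ 1.972 < 9.9 → Zeta.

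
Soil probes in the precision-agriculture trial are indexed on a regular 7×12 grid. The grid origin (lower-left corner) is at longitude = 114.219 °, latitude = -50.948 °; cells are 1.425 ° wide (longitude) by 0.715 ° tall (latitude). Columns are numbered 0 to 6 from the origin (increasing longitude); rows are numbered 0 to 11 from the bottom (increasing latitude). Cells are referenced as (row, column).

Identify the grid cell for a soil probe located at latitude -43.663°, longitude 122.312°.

Column index: ⌊(122.312 − 114.219) / 1.425⌋ = ⌊5.679⌋ = 5
Row offset from origin: ⌊(-43.663 − -50.948) / 0.715⌋ = ⌊10.189⌋ = 10 → row 10

(10, 5)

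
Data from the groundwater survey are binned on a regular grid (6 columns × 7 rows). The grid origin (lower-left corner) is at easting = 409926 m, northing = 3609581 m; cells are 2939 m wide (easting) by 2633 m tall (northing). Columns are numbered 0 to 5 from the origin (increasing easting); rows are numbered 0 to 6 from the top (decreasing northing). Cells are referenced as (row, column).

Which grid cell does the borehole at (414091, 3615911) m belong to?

(4, 1)

Column index: ⌊(414091 − 409926) / 2939⌋ = ⌊1.417⌋ = 1
Row offset from origin: ⌊(3615911 − 3609581) / 2633⌋ = ⌊2.404⌋ = 2 → row 4 (counted from top)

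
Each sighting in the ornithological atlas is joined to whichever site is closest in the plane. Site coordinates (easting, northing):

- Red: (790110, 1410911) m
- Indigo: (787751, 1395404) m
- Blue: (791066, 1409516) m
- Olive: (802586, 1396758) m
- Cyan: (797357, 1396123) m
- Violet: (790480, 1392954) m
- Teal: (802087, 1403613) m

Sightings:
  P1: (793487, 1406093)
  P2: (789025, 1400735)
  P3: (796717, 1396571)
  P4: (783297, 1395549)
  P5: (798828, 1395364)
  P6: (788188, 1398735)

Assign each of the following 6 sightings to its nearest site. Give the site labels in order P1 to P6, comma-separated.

P1 → Blue (d²=17578170.00)
P2 → Indigo (d²=30042637.00)
P3 → Cyan (d²=610304.00)
P4 → Indigo (d²=19859141.00)
P5 → Cyan (d²=2739922.00)
P6 → Indigo (d²=11286530.00)

Blue, Indigo, Cyan, Indigo, Cyan, Indigo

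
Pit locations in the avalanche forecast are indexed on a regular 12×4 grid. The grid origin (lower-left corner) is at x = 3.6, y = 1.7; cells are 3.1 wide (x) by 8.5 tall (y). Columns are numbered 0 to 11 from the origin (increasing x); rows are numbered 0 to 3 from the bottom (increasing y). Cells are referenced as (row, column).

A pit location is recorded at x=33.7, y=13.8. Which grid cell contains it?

(1, 9)

Column index: ⌊(33.7 − 3.6) / 3.1⌋ = ⌊9.710⌋ = 9
Row offset from origin: ⌊(13.8 − 1.7) / 8.5⌋ = ⌊1.424⌋ = 1 → row 1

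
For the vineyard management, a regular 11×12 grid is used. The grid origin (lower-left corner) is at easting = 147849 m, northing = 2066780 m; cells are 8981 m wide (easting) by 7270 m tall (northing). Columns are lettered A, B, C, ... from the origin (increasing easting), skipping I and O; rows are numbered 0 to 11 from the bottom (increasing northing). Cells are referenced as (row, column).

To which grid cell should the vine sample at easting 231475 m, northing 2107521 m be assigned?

Column index: ⌊(231475 − 147849) / 8981⌋ = ⌊9.311⌋ = 9 → column K
Row offset from origin: ⌊(2107521 − 2066780) / 7270⌋ = ⌊5.604⌋ = 5 → row 5

(5, K)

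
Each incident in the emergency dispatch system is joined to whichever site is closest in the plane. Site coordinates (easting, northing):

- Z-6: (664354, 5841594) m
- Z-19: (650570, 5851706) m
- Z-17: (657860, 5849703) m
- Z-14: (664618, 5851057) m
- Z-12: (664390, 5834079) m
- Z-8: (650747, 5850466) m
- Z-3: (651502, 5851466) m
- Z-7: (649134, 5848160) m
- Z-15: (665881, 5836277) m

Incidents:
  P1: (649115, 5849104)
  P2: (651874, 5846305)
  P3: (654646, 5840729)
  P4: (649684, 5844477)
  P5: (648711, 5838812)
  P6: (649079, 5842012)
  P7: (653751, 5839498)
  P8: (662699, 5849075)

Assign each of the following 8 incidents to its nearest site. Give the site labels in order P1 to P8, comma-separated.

P1 → Z-7 (d²=891497.00)
P2 → Z-7 (d²=10948625.00)
P3 → Z-7 (d²=85601905.00)
P4 → Z-7 (d²=13866989.00)
P5 → Z-7 (d²=87564033.00)
P6 → Z-7 (d²=37800929.00)
P7 → Z-7 (d²=96346933.00)
P8 → Z-14 (d²=7610885.00)

Z-7, Z-7, Z-7, Z-7, Z-7, Z-7, Z-7, Z-14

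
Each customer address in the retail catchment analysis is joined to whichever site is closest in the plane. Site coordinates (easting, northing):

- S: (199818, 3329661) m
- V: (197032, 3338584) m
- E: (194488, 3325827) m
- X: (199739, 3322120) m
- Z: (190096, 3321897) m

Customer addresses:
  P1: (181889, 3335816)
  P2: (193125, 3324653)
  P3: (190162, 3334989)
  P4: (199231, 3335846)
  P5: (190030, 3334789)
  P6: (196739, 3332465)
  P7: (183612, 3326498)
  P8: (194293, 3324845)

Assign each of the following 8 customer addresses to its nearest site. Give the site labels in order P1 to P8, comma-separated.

P1 → V (d²=236972273.00)
P2 → E (d²=3236045.00)
P3 → V (d²=60120925.00)
P4 → V (d²=12332245.00)
P5 → V (d²=63430029.00)
P6 → S (d²=17342657.00)
P7 → Z (d²=63211457.00)
P8 → E (d²=1002349.00)

V, E, V, V, V, S, Z, E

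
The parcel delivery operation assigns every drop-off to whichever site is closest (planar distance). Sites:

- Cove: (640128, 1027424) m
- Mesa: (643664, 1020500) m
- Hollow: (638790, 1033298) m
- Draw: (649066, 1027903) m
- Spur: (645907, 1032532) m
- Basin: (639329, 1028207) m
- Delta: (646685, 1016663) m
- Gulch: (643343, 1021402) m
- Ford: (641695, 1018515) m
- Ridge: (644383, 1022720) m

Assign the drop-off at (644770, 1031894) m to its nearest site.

Spur

Squared distances to each site:
Cove: 41529064.000; Mesa: 131046472.000; Hollow: 37731616.000; Draw: 34383697.000; Spur: 1699813.000; Basin: 43198450.000; Delta: 235650586.000; Gulch: 112118393.000; Ford: 188453266.000; Ridge: 84312045.000.
Minimum at Spur.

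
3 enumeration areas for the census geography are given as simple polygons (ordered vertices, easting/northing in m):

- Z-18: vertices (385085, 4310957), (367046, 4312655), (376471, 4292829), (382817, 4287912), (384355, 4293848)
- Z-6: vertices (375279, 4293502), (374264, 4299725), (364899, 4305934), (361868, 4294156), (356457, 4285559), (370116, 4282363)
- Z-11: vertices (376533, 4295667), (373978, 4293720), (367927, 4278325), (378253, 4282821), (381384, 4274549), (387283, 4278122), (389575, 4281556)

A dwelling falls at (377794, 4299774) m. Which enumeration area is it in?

Z-18

Cast a ray rightward from (377794, 4299774). For each polygon, the edges (by vertex number in listed order) whose endpoints lie on opposite sides of northing = 4299774, where each meets that height, and whether that is right or left of the point:
Z-18: 2–3 at easting≈373169.4 (left), 5–1 at easting≈384607.8 (right) → 1 crossing.
Z-6: 2–3 at easting≈374190.1 (left), 3–4 at easting≈363313.8 (left) → 0 crossings.
Z-11: no edge straddles that height → 0 crossings.
Only Z-18 has an odd count, so the point is inside Z-18.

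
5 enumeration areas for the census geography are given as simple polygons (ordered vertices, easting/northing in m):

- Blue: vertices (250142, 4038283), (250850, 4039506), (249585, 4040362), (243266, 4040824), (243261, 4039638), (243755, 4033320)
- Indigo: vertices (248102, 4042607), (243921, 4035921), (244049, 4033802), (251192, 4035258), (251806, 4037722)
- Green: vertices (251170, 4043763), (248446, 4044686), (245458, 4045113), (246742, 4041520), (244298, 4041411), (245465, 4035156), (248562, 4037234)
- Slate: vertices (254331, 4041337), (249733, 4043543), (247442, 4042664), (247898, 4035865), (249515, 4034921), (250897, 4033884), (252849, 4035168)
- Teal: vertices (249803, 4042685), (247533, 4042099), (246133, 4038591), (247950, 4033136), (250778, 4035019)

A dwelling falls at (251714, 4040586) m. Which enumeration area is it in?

Slate

Cast a ray rightward from (251714, 4040586). For each polygon, the edges (by vertex number in listed order) whose endpoints lie on opposite sides of northing = 4040586, where each meets that height, and whether that is right or left of the point:
Blue: 3–4 at easting≈246521.2 (left), 4–5 at easting≈243265.0 (left) → 0 crossings.
Indigo: 1–2 at easting≈246838.2 (left), 5–1 at easting≈249634.4 (left) → 0 crossings.
Green: 5–6 at easting≈244451.9 (left), 7–1 at easting≈249901.0 (left) → 0 crossings.
Slate: 3–4 at easting≈247581.4 (left), 7–1 at easting≈254150.6 (right) → 1 crossing.
Teal: 2–3 at easting≈246929.2 (left), 5–1 at easting≈250070.0 (left) → 0 crossings.
Only Slate has an odd count, so the point is inside Slate.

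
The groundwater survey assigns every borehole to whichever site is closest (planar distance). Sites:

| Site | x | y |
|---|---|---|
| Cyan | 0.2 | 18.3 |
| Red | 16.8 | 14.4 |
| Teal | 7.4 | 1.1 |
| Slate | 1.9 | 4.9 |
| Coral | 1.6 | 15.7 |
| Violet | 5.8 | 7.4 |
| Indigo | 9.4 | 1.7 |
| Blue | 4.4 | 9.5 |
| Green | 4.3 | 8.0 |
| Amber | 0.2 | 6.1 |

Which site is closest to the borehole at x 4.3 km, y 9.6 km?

Blue

Squared distances to each site:
Cyan: 92.500; Red: 179.290; Teal: 81.860; Slate: 27.850; Coral: 44.500; Violet: 7.090; Indigo: 88.420; Blue: 0.020; Green: 2.560; Amber: 29.060.
Minimum at Blue.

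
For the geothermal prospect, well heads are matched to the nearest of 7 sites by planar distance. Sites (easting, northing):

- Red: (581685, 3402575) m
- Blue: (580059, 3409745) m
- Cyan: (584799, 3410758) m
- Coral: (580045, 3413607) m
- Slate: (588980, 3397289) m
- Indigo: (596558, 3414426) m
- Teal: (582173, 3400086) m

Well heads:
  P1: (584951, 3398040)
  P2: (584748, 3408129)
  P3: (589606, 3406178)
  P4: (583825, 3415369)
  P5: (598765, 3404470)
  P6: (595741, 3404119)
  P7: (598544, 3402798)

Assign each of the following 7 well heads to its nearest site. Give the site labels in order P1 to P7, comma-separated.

Teal, Cyan, Cyan, Coral, Indigo, Slate, Slate

P1 → Teal (d²=11903400.00)
P2 → Cyan (d²=6914242.00)
P3 → Cyan (d²=44083649.00)
P4 → Coral (d²=17393044.00)
P5 → Indigo (d²=103992785.00)
P6 → Slate (d²=92360021.00)
P7 → Slate (d²=121819177.00)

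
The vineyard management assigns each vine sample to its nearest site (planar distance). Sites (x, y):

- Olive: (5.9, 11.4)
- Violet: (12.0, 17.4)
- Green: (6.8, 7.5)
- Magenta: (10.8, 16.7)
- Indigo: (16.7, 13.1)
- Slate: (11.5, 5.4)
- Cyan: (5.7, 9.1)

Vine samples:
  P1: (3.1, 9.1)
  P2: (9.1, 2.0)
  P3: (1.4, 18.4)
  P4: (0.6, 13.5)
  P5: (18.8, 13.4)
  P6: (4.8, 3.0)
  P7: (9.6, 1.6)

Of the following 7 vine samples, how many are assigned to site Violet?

P1 → Cyan
P2 → Slate
P3 → Olive
P4 → Olive
P5 → Indigo
P6 → Green
P7 → Slate
0 of the 7 go to Violet.

0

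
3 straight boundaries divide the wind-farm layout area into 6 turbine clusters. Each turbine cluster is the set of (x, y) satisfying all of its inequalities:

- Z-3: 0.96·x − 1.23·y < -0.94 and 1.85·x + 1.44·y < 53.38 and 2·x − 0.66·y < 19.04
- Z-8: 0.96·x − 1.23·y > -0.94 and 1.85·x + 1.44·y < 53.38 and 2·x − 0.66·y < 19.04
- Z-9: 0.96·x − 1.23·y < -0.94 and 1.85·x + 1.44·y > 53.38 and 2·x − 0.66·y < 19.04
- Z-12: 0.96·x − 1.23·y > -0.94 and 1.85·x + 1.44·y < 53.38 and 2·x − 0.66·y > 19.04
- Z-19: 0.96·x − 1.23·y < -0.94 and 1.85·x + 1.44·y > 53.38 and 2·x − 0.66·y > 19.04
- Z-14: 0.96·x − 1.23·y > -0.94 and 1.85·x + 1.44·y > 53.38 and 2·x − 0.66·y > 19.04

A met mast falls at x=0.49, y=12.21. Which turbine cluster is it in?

0.96·0.49 − 1.23·12.21 = -14.548, which is < -0.94
1.85·0.49 + 1.44·12.21 = 18.489, which is < 53.38
2·0.49 − 0.66·12.21 = -7.079, which is < 19.04
This sign pattern matches Z-3.

Z-3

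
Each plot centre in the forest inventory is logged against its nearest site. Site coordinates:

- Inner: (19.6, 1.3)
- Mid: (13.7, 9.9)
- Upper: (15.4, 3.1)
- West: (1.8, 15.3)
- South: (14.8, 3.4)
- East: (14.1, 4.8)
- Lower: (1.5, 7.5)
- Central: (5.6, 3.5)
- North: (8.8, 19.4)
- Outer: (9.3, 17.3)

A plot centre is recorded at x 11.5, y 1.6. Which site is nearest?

Squared distances to each site:
Inner: 65.700; Mid: 73.730; Upper: 17.460; West: 281.780; South: 14.130; East: 17.000; Lower: 134.810; Central: 38.420; North: 324.130; Outer: 251.330.
Minimum at South.

South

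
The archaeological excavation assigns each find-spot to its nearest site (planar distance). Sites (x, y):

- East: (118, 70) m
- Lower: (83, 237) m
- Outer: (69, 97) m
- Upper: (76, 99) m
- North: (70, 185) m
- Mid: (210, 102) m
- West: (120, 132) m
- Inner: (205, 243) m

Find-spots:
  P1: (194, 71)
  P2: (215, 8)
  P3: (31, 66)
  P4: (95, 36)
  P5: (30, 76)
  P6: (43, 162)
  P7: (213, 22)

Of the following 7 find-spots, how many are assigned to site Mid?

3

P1 → Mid
P2 → Mid
P3 → Outer
P4 → East
P5 → Outer
P6 → North
P7 → Mid
3 of the 7 go to Mid.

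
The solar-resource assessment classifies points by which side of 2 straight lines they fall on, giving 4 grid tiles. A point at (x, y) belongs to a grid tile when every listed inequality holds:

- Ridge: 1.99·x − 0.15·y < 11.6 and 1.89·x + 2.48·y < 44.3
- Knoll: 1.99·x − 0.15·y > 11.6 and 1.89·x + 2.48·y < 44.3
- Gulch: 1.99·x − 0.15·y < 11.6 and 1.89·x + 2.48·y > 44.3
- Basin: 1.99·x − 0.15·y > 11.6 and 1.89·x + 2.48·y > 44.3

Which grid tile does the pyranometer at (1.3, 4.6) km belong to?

1.99·1.3 − 0.15·4.6 = 1.897, which is < 11.6
1.89·1.3 + 2.48·4.6 = 13.865, which is < 44.3
This sign pattern matches Ridge.

Ridge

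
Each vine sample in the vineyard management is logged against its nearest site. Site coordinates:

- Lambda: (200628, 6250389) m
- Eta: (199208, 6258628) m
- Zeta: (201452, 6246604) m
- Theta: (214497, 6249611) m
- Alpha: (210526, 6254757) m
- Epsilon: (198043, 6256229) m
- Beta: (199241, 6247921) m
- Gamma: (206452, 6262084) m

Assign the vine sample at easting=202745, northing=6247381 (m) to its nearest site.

Squared distances to each site:
Lambda: 13529753.000; Eta: 139005378.000; Zeta: 2275578.000; Theta: 143082404.000; Alpha: 114949337.000; Epsilon: 100395908.000; Beta: 12569616.000; Gamma: 229920058.000.
Minimum at Zeta.

Zeta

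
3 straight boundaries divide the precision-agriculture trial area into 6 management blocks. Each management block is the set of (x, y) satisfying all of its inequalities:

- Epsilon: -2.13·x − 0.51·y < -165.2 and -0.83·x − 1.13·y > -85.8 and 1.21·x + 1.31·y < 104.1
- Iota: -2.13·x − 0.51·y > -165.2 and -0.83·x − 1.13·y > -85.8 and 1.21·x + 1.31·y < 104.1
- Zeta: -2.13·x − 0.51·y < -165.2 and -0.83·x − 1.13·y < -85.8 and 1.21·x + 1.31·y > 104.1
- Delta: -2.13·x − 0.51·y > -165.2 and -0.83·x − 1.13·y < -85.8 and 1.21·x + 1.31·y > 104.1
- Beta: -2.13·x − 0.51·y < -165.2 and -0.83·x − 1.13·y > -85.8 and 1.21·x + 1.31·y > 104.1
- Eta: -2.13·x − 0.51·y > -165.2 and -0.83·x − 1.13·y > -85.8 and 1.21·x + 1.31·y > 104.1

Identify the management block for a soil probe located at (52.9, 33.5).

-2.13·52.9 − 0.51·33.5 = -129.762, which is > -165.2
-0.83·52.9 − 1.13·33.5 = -81.762, which is > -85.8
1.21·52.9 + 1.31·33.5 = 107.894, which is > 104.1
This sign pattern matches Eta.

Eta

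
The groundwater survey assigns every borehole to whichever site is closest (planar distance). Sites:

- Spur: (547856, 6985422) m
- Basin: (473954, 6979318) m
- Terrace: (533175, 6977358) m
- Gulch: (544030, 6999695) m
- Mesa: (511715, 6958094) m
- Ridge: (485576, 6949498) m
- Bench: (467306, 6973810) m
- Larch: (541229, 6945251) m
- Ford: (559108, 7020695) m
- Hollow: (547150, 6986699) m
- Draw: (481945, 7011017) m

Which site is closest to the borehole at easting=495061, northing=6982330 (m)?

Basin

Squared distances to each site:
Spur: 2796872489.000; Basin: 454577593.000; Terrace: 1477397780.000; Gulch: 2699506186.000; Mesa: 864739412.000; Ridge: 1167905449.000; Bench: 842930425.000; Larch: 3506336465.000; Ford: 5573891434.000; Hollow: 2732352082.000; Draw: 994973425.000.
Minimum at Basin.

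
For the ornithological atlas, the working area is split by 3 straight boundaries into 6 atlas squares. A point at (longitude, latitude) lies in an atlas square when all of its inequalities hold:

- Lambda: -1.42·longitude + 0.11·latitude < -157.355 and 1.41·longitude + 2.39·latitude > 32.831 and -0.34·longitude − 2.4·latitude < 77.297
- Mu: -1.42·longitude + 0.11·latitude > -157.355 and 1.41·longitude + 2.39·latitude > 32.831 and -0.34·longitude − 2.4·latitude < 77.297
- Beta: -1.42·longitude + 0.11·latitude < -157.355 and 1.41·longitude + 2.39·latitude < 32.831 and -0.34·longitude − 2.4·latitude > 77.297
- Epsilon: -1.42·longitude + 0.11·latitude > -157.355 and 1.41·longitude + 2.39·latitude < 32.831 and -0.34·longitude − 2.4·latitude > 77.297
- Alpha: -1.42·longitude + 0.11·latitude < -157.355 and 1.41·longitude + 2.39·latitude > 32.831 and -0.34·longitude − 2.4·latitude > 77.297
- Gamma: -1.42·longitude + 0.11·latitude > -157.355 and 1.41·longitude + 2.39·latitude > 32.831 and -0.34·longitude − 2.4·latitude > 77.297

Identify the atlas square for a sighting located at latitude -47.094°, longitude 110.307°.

Lambda

-1.42·110.307 + 0.11·-47.094 = -161.816, which is < -157.355
1.41·110.307 + 2.39·-47.094 = 42.978, which is > 32.831
-0.34·110.307 − 2.4·-47.094 = 75.521, which is < 77.297
This sign pattern matches Lambda.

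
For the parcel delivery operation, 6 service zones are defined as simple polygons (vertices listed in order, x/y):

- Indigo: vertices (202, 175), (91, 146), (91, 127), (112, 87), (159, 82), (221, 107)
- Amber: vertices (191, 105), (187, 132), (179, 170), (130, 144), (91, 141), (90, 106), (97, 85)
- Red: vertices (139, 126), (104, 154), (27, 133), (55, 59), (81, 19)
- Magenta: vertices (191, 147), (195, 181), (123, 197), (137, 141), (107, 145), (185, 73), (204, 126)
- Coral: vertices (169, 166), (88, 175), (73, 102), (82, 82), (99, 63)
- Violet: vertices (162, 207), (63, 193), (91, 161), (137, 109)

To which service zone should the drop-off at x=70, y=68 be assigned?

Cast a ray rightward from (70, 68). For each polygon, the edges (by vertex number in listed order) whose endpoints lie on opposite sides of y = 68, where each meets that height, and whether that is right or left of the point:
Indigo: no edge straddles that height → 0 crossings.
Amber: no edge straddles that height → 0 crossings.
Red: 3–4 at x≈51.6 (left), 5–1 at x≈107.6 (right) → 1 crossing.
Magenta: no edge straddles that height → 0 crossings.
Coral: 4–5 at x≈94.5 (right), 5–1 at x≈102.4 (right) → 2 crossings.
Violet: no edge straddles that height → 0 crossings.
Only Red has an odd count, so the point is inside Red.

Red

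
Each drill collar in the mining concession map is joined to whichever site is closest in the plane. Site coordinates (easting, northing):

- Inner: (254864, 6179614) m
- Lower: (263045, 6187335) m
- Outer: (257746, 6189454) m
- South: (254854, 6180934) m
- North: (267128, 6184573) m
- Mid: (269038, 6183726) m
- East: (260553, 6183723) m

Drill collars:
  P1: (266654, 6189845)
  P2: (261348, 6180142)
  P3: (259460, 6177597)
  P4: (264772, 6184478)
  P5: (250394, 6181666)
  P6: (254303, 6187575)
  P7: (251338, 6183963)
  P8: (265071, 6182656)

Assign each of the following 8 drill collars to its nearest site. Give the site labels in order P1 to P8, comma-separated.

Lower, East, Inner, North, South, Outer, South, North

P1 → Lower (d²=19324981.00)
P2 → East (d²=13455586.00)
P3 → Inner (d²=25191505.00)
P4 → North (d²=5559761.00)
P5 → South (d²=20427424.00)
P6 → Outer (d²=15384890.00)
P7 → South (d²=21537097.00)
P8 → North (d²=7906138.00)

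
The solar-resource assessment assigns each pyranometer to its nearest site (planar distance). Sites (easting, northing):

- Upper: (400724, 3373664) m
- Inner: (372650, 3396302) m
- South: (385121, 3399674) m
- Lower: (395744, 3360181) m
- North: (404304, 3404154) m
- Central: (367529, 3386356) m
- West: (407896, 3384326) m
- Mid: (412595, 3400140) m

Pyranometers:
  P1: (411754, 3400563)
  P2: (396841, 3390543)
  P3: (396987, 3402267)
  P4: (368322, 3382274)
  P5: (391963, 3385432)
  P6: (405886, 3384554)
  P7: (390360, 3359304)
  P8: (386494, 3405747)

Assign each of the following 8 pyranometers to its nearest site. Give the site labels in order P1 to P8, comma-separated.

P1 → Mid (d²=886210.00)
P2 → West (d²=160864114.00)
P3 → North (d²=57099258.00)
P4 → Central (d²=17291573.00)
P5 → Upper (d²=215240945.00)
P6 → West (d²=4092084.00)
P7 → Lower (d²=29756585.00)
P8 → South (d²=38766458.00)

Mid, West, North, Central, Upper, West, Lower, South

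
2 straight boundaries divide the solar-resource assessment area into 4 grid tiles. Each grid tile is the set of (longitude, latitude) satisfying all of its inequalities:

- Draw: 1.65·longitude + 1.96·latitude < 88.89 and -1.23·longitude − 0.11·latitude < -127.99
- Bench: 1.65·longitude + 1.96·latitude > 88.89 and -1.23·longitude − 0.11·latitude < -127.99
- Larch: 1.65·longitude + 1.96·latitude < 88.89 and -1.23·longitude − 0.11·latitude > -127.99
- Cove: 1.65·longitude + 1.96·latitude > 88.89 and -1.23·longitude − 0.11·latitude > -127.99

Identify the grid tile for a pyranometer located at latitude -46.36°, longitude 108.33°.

1.65·108.33 + 1.96·-46.36 = 87.879, which is < 88.89
-1.23·108.33 − 0.11·-46.36 = -128.146, which is < -127.99
This sign pattern matches Draw.

Draw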